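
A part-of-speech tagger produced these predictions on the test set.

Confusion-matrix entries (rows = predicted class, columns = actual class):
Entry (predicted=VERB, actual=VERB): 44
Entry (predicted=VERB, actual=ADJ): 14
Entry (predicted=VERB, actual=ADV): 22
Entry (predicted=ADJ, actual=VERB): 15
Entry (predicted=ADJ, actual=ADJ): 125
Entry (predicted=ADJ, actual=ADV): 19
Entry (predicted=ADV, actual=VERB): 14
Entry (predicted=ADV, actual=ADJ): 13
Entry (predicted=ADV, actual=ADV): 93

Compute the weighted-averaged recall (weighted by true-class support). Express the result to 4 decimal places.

0.7298

Per-class recall (TP/(TP+FN)):
  VERB: TP=44, FN=15+14=29 → 44/73 = 0.60274
  ADJ: TP=125, FN=14+13=27 → 125/152 = 0.82237
  ADV: TP=93, FN=22+19=41 → 93/134 = 0.69403
Weighted-recall = Σ (supportᵢ/N)·recallᵢ with N=359: (73/359)·0.60274 + (152/359)·0.82237 + (134/359)·0.69403 = 0.7298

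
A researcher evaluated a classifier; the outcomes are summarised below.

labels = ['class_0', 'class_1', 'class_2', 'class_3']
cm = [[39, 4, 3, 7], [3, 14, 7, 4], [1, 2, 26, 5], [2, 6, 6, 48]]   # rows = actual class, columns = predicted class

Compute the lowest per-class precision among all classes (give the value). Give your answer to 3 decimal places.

0.538

Per-class precision (TP/(TP+FP)):
  class_0: TP=39, FP=3+1+2=6 → 39/45 = 0.8667
  class_1: TP=14, FP=4+2+6=12 → 14/26 = 0.5385
  class_2: TP=26, FP=3+7+6=16 → 26/42 = 0.6190
  class_3: TP=48, FP=7+4+5=16 → 48/64 = 0.7500
Lowest is class 'class_1' with precision = 0.538.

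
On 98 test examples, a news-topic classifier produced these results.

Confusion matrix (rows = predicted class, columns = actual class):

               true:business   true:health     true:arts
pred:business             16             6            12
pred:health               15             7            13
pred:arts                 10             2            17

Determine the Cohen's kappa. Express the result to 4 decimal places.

0.1211

Observed agreement pₒ = trace/N = 40/98 = 0.40816
Expected agreement pₑ = Σ (rowᵢ·colᵢ)/N² = (41·34 + 15·35 + 42·29)/98² = 0.32663
κ = (pₒ − pₑ)/(1 − pₑ) = (0.40816 − 0.32663)/(1 − 0.32663) = 0.1211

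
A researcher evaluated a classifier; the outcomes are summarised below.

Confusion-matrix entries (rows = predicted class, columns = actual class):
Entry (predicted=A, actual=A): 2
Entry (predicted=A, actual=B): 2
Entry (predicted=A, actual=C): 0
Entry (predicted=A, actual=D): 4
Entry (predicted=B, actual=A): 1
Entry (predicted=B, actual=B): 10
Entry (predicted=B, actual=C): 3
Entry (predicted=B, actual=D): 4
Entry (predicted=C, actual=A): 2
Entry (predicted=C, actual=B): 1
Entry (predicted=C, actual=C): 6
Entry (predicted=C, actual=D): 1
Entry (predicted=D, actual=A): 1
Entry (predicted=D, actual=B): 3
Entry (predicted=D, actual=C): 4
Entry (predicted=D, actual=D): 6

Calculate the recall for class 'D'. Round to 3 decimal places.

0.400

Treat 'D' as positive and all other classes as negative.
recall = TP/(TP+FN).
D: TP=6, FN=4+4+1=9 → 6/15 = 0.4000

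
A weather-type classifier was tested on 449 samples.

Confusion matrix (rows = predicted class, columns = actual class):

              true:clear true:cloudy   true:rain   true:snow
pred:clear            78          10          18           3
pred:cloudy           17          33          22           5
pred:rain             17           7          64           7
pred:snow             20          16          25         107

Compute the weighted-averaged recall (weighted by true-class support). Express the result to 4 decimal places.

0.6281

Per-class recall (TP/(TP+FN)):
  clear: TP=78, FN=17+17+20=54 → 78/132 = 0.59091
  cloudy: TP=33, FN=10+7+16=33 → 33/66 = 0.50000
  rain: TP=64, FN=18+22+25=65 → 64/129 = 0.49612
  snow: TP=107, FN=3+5+7=15 → 107/122 = 0.87705
Weighted-recall = Σ (supportᵢ/N)·recallᵢ with N=449: (132/449)·0.59091 + (66/449)·0.50000 + (129/449)·0.49612 + (122/449)·0.87705 = 0.6281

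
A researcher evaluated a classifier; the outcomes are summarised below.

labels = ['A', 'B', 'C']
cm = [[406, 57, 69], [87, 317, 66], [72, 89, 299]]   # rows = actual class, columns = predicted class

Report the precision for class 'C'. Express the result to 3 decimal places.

0.689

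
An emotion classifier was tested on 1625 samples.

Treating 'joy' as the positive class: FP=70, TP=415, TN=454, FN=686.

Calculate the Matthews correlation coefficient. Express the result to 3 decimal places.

0.249

MCC = (TP·TN − FP·FN) / √((TP+FP)(TP+FN)(TN+FP)(TN+FN))
Numerator = 415·454 − 70·686 = 140390
Denominator = √(485·1101·524·1140) = √318981279600 = 564784.2770
MCC = 140390 / 564784.2770 = 0.249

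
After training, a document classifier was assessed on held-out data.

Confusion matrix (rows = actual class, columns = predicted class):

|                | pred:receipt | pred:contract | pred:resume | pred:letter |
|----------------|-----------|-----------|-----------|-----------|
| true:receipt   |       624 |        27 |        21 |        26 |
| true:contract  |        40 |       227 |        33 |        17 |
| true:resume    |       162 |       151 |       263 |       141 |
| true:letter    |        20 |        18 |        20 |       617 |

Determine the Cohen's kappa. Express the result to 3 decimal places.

0.620

Observed agreement pₒ = trace/N = 1731/2407 = 0.7192
Expected agreement pₑ = Σ (rowᵢ·colᵢ)/N² = (698·846 + 317·423 + 717·337 + 675·801)/2407² = 0.2601
κ = (pₒ − pₑ)/(1 − pₑ) = (0.7192 − 0.2601)/(1 − 0.2601) = 0.620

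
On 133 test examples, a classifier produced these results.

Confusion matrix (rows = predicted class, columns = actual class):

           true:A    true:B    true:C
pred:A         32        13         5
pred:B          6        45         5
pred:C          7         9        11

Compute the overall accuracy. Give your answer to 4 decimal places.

0.6617

Accuracy = trace / total = (32+45+11=88) / 133 = 88/133 = 0.6617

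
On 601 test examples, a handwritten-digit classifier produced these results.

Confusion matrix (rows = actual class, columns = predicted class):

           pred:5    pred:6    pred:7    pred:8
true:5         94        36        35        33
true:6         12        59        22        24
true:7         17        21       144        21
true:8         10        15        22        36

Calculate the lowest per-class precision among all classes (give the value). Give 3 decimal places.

Per-class precision (TP/(TP+FP)):
  5: TP=94, FP=12+17+10=39 → 94/133 = 0.7068
  6: TP=59, FP=36+21+15=72 → 59/131 = 0.4504
  7: TP=144, FP=35+22+22=79 → 144/223 = 0.6457
  8: TP=36, FP=33+24+21=78 → 36/114 = 0.3158
Lowest is class '8' with precision = 0.316.

0.316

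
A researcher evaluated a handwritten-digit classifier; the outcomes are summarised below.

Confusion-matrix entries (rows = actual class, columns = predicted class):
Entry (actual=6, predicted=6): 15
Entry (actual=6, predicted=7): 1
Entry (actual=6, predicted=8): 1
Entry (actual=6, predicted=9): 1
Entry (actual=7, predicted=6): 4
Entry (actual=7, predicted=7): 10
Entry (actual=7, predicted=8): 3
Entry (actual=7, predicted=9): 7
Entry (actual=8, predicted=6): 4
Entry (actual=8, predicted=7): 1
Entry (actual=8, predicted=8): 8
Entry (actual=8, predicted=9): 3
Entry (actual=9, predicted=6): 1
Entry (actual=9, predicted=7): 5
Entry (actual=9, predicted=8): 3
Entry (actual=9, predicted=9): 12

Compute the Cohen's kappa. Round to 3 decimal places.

Observed agreement pₒ = trace/N = 45/79 = 0.5696
Expected agreement pₑ = Σ (rowᵢ·colᵢ)/N² = (18·24 + 24·17 + 16·15 + 21·23)/79² = 0.2504
κ = (pₒ − pₑ)/(1 − pₑ) = (0.5696 − 0.2504)/(1 − 0.2504) = 0.426

0.426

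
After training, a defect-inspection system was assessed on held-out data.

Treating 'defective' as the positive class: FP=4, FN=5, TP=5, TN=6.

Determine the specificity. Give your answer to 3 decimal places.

Specificity = TN/(TN+FP) = 6/(6+4) = 0.600

0.600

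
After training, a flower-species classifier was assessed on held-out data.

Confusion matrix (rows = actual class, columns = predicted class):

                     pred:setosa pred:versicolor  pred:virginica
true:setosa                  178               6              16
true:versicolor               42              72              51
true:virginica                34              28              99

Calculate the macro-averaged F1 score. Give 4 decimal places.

Per-class F1 score (2·TP/(2·TP+FP+FN)):
  setosa: TP=178, FP=42+34=76, FN=6+16=22 → 356/454 = 0.78414
  versicolor: TP=72, FP=6+28=34, FN=42+51=93 → 144/271 = 0.53137
  virginica: TP=99, FP=16+51=67, FN=34+28=62 → 198/327 = 0.60550
Macro-F1 score = mean = (0.78414 + 0.53137 + 0.60550) / 3 = 0.6403

0.6403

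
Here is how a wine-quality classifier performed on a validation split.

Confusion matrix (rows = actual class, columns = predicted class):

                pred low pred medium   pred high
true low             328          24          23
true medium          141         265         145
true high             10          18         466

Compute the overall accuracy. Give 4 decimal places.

0.7458

Accuracy = trace / total = (328+265+466=1059) / 1420 = 1059/1420 = 0.7458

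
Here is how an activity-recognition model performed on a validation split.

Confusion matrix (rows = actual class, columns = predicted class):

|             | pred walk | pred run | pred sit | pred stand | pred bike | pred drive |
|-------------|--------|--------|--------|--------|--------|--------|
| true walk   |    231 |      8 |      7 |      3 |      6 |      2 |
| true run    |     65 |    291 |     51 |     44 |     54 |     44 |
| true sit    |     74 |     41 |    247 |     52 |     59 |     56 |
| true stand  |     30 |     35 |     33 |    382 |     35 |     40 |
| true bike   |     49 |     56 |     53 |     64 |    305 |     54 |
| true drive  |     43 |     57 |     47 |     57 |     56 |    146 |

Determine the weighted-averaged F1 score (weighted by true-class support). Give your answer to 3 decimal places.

Per-class F1 score (2·TP/(2·TP+FP+FN)):
  walk: TP=231, FP=65+74+30+49+43=261, FN=8+7+3+6+2=26 → 462/749 = 0.6168
  run: TP=291, FP=8+41+35+56+57=197, FN=65+51+44+54+44=258 → 582/1037 = 0.5612
  sit: TP=247, FP=7+51+33+53+47=191, FN=74+41+52+59+56=282 → 494/967 = 0.5109
  stand: TP=382, FP=3+44+52+64+57=220, FN=30+35+33+35+40=173 → 764/1157 = 0.6603
  bike: TP=305, FP=6+54+59+35+56=210, FN=49+56+53+64+54=276 → 610/1096 = 0.5566
  drive: TP=146, FP=2+44+56+40+54=196, FN=43+57+47+57+56=260 → 292/748 = 0.3904
Weighted-F1 score = Σ (supportᵢ/N)·F1 scoreᵢ with N=2877: (257/2877)·0.6168 + (549/2877)·0.5612 + (529/2877)·0.5109 + (555/2877)·0.6603 + (581/2877)·0.5566 + (406/2877)·0.3904 = 0.551

0.551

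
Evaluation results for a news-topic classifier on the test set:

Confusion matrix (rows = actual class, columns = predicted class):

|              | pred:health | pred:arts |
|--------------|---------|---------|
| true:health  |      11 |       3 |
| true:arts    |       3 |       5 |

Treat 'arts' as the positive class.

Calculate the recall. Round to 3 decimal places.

0.625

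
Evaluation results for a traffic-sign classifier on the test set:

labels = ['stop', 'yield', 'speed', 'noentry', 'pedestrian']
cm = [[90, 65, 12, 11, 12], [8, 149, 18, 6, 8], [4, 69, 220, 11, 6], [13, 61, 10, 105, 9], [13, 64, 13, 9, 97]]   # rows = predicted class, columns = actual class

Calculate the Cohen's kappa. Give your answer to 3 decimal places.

0.510

Observed agreement pₒ = trace/N = 661/1083 = 0.6103
Expected agreement pₑ = Σ (rowᵢ·colᵢ)/N² = (128·190 + 408·189 + 273·310 + 142·198 + 132·196)/1083² = 0.2047
κ = (pₒ − pₑ)/(1 − pₑ) = (0.6103 − 0.2047)/(1 − 0.2047) = 0.510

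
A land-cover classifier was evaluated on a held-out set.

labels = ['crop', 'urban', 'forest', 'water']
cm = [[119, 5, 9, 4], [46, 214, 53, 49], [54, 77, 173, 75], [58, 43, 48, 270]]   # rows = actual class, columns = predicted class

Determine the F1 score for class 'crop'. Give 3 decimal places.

0.575

Treat 'crop' as positive and all other classes as negative.
F1 score = 2·TP/(2·TP+FP+FN).
crop: TP=119, FP=46+54+58=158, FN=5+9+4=18 → 238/414 = 0.5749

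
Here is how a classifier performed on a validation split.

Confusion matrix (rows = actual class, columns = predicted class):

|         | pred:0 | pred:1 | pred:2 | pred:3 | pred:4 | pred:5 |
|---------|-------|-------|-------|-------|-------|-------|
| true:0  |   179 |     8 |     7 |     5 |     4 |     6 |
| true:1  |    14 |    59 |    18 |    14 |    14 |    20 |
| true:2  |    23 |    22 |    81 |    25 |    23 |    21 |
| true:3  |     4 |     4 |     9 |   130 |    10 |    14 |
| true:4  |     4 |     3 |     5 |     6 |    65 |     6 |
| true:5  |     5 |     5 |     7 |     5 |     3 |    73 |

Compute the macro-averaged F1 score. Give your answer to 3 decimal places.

Per-class F1 score (2·TP/(2·TP+FP+FN)):
  0: TP=179, FP=14+23+4+4+5=50, FN=8+7+5+4+6=30 → 358/438 = 0.8174
  1: TP=59, FP=8+22+4+3+5=42, FN=14+18+14+14+20=80 → 118/240 = 0.4917
  2: TP=81, FP=7+18+9+5+7=46, FN=23+22+25+23+21=114 → 162/322 = 0.5031
  3: TP=130, FP=5+14+25+6+5=55, FN=4+4+9+10+14=41 → 260/356 = 0.7303
  4: TP=65, FP=4+14+23+10+3=54, FN=4+3+5+6+6=24 → 130/208 = 0.6250
  5: TP=73, FP=6+20+21+14+6=67, FN=5+5+7+5+3=25 → 146/238 = 0.6134
Macro-F1 score = mean = (0.8174 + 0.4917 + 0.5031 + 0.7303 + 0.6250 + 0.6134) / 6 = 0.630

0.630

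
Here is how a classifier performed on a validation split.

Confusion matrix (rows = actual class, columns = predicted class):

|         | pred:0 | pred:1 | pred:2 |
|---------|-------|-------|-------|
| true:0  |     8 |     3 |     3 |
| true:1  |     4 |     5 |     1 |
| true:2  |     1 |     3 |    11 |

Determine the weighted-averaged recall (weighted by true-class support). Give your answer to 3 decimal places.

Per-class recall (TP/(TP+FN)):
  0: TP=8, FN=3+3=6 → 8/14 = 0.5714
  1: TP=5, FN=4+1=5 → 5/10 = 0.5000
  2: TP=11, FN=1+3=4 → 11/15 = 0.7333
Weighted-recall = Σ (supportᵢ/N)·recallᵢ with N=39: (14/39)·0.5714 + (10/39)·0.5000 + (15/39)·0.7333 = 0.615

0.615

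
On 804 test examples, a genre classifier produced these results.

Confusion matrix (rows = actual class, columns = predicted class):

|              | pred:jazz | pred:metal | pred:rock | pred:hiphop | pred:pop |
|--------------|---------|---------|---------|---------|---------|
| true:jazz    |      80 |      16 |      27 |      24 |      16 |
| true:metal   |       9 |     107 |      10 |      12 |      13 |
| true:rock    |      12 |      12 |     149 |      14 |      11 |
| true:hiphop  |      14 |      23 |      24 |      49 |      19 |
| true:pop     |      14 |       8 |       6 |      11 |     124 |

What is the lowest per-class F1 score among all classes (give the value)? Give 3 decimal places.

0.410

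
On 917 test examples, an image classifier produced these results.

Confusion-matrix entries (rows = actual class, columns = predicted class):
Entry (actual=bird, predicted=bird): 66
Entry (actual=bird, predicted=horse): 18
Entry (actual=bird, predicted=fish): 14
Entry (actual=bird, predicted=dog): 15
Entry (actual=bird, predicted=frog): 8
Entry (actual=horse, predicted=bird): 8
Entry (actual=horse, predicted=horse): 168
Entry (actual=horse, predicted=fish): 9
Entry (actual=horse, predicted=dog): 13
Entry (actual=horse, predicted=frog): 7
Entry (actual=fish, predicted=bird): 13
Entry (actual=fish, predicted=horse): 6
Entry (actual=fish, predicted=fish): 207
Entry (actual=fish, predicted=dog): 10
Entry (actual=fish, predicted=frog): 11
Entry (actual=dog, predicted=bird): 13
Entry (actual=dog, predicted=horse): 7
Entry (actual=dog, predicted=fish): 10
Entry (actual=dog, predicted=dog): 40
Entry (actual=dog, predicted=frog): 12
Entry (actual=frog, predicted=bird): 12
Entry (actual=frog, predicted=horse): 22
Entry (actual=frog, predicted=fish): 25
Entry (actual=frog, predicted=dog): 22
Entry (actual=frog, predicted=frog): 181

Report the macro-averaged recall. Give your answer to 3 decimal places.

0.676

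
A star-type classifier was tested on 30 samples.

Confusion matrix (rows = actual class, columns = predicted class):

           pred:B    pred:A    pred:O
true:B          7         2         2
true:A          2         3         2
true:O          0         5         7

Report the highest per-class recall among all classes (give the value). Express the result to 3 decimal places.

Per-class recall (TP/(TP+FN)):
  B: TP=7, FN=2+2=4 → 7/11 = 0.6364
  A: TP=3, FN=2+2=4 → 3/7 = 0.4286
  O: TP=7, FN=0+5=5 → 7/12 = 0.5833
Highest is class 'B' with recall = 0.636.

0.636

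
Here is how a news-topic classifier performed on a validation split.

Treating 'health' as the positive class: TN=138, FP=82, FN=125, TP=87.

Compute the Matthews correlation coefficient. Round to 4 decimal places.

MCC = (TP·TN − FP·FN) / √((TP+FP)(TP+FN)(TN+FP)(TN+FN))
Numerator = 87·138 − 82·125 = 1756
Denominator = √(169·212·220·263) = √2073008080 = 45530.2985
MCC = 1756 / 45530.2985 = 0.0386

0.0386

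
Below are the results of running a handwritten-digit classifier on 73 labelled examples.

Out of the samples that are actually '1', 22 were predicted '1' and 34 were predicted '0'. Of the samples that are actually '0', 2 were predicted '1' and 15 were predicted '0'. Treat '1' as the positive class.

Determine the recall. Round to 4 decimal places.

Recall = TP/(TP+FN) = 22/(22+34) = 22/56 = 0.3929

0.3929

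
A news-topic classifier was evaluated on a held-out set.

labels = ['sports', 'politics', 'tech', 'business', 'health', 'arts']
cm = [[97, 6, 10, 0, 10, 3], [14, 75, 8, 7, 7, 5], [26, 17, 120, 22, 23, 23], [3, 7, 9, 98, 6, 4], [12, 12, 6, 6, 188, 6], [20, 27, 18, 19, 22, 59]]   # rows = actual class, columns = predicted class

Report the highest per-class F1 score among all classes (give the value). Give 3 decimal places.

0.774

Per-class F1 score (2·TP/(2·TP+FP+FN)):
  sports: TP=97, FP=14+26+3+12+20=75, FN=6+10+0+10+3=29 → 194/298 = 0.6510
  politics: TP=75, FP=6+17+7+12+27=69, FN=14+8+7+7+5=41 → 150/260 = 0.5769
  tech: TP=120, FP=10+8+9+6+18=51, FN=26+17+22+23+23=111 → 240/402 = 0.5970
  business: TP=98, FP=0+7+22+6+19=54, FN=3+7+9+6+4=29 → 196/279 = 0.7025
  health: TP=188, FP=10+7+23+6+22=68, FN=12+12+6+6+6=42 → 376/486 = 0.7737
  arts: TP=59, FP=3+5+23+4+6=41, FN=20+27+18+19+22=106 → 118/265 = 0.4453
Highest is class 'health' with F1 score = 0.774.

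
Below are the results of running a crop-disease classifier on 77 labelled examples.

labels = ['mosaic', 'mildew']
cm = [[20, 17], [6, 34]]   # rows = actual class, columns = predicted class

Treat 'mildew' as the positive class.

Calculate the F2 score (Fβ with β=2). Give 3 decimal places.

0.806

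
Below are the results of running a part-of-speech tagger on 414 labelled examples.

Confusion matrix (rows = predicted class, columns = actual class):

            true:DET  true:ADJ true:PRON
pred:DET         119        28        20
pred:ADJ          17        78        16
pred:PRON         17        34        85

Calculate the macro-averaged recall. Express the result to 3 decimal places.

0.679

Per-class recall (TP/(TP+FN)):
  DET: TP=119, FN=17+17=34 → 119/153 = 0.7778
  ADJ: TP=78, FN=28+34=62 → 78/140 = 0.5571
  PRON: TP=85, FN=20+16=36 → 85/121 = 0.7025
Macro-recall = mean = (0.7778 + 0.5571 + 0.7025) / 3 = 0.679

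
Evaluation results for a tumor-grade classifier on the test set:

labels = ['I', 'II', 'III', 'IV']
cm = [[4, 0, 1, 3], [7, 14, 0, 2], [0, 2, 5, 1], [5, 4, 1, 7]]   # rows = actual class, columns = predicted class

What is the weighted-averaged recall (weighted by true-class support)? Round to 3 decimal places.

Per-class recall (TP/(TP+FN)):
  I: TP=4, FN=0+1+3=4 → 4/8 = 0.5000
  II: TP=14, FN=7+0+2=9 → 14/23 = 0.6087
  III: TP=5, FN=0+2+1=3 → 5/8 = 0.6250
  IV: TP=7, FN=5+4+1=10 → 7/17 = 0.4118
Weighted-recall = Σ (supportᵢ/N)·recallᵢ with N=56: (8/56)·0.5000 + (23/56)·0.6087 + (8/56)·0.6250 + (17/56)·0.4118 = 0.536

0.536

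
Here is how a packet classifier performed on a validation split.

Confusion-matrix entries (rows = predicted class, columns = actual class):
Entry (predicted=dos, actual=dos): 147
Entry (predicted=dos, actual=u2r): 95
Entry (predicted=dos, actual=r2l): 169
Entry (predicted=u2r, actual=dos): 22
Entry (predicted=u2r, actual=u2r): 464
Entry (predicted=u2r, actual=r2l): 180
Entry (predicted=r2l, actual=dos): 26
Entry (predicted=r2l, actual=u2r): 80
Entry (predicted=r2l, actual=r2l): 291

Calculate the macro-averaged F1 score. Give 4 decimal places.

Per-class F1 score (2·TP/(2·TP+FP+FN)):
  dos: TP=147, FP=95+169=264, FN=22+26=48 → 294/606 = 0.48515
  u2r: TP=464, FP=22+180=202, FN=95+80=175 → 928/1305 = 0.71111
  r2l: TP=291, FP=26+80=106, FN=169+180=349 → 582/1037 = 0.56123
Macro-F1 score = mean = (0.48515 + 0.71111 + 0.56123) / 3 = 0.5858

0.5858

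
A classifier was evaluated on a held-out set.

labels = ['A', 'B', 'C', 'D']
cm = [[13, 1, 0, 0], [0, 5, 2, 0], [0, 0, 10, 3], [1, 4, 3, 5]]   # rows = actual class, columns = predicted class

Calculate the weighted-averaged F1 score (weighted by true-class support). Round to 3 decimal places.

0.693

Per-class F1 score (2·TP/(2·TP+FP+FN)):
  A: TP=13, FP=0+0+1=1, FN=1+0+0=1 → 26/28 = 0.9286
  B: TP=5, FP=1+0+4=5, FN=0+2+0=2 → 10/17 = 0.5882
  C: TP=10, FP=0+2+3=5, FN=0+0+3=3 → 20/28 = 0.7143
  D: TP=5, FP=0+0+3=3, FN=1+4+3=8 → 10/21 = 0.4762
Weighted-F1 score = Σ (supportᵢ/N)·F1 scoreᵢ with N=47: (14/47)·0.9286 + (7/47)·0.5882 + (13/47)·0.7143 + (13/47)·0.4762 = 0.693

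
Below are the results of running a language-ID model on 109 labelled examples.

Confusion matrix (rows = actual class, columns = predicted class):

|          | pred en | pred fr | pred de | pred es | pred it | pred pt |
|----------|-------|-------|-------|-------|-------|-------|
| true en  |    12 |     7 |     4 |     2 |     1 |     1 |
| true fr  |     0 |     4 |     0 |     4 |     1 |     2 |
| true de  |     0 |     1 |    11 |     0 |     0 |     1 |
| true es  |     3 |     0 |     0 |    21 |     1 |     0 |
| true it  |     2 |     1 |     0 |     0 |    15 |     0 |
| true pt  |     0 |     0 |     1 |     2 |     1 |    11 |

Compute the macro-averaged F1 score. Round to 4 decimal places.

Per-class F1 score (2·TP/(2·TP+FP+FN)):
  en: TP=12, FP=0+0+3+2+0=5, FN=7+4+2+1+1=15 → 24/44 = 0.54545
  fr: TP=4, FP=7+1+0+1+0=9, FN=0+0+4+1+2=7 → 8/24 = 0.33333
  de: TP=11, FP=4+0+0+0+1=5, FN=0+1+0+0+1=2 → 22/29 = 0.75862
  es: TP=21, FP=2+4+0+0+2=8, FN=3+0+0+1+0=4 → 42/54 = 0.77778
  it: TP=15, FP=1+1+0+1+1=4, FN=2+1+0+0+0=3 → 30/37 = 0.81081
  pt: TP=11, FP=1+2+1+0+0=4, FN=0+0+1+2+1=4 → 22/30 = 0.73333
Macro-F1 score = mean = (0.54545 + 0.33333 + 0.75862 + 0.77778 + 0.81081 + 0.73333) / 6 = 0.6599

0.6599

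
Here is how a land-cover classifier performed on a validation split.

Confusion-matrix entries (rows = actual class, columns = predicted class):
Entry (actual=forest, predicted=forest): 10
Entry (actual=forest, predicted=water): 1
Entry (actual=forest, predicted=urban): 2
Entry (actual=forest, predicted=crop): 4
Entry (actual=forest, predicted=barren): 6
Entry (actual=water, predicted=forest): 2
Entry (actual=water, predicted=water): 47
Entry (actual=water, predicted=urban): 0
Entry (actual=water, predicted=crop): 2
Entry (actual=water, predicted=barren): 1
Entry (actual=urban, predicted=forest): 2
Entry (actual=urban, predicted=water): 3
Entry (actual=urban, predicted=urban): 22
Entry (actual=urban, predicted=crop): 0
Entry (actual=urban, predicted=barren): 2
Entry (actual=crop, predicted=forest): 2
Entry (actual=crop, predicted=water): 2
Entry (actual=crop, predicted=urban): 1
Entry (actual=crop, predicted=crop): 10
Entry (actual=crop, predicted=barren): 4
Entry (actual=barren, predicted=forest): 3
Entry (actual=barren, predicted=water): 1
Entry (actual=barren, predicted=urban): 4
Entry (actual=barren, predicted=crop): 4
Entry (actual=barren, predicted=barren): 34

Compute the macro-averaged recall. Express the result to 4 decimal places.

0.6725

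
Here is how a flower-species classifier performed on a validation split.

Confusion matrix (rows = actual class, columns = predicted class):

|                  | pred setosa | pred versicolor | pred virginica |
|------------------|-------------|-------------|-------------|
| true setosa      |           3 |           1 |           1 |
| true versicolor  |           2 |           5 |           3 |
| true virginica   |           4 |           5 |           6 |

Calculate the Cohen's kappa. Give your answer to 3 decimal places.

0.193

Observed agreement pₒ = trace/N = 14/30 = 0.4667
Expected agreement pₑ = Σ (rowᵢ·colᵢ)/N² = (5·9 + 10·11 + 15·10)/30² = 0.3389
κ = (pₒ − pₑ)/(1 − pₑ) = (0.4667 − 0.3389)/(1 − 0.3389) = 0.193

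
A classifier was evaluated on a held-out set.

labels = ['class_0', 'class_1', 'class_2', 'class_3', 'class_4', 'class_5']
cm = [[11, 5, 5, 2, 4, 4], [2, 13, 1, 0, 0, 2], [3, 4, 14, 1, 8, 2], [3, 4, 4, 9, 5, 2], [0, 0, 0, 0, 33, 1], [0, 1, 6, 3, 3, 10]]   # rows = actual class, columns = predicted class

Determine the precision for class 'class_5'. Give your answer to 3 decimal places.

0.476

One-vs-rest for 'class_5': TP = diagonal; FP = other classes predicted 'class_5'; FN = 'class_5' predicted as other.
precision = TP/(TP+FP).
class_5: TP=10, FP=4+2+2+2+1=11 → 10/21 = 0.4762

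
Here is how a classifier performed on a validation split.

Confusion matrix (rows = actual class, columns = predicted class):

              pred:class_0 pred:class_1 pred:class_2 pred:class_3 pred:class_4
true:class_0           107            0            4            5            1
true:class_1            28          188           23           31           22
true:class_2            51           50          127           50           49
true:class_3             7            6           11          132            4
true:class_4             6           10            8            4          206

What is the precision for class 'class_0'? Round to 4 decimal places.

Treat 'class_0' as positive and all other classes as negative.
precision = TP/(TP+FP).
class_0: TP=107, FP=28+51+7+6=92 → 107/199 = 0.53769

0.5377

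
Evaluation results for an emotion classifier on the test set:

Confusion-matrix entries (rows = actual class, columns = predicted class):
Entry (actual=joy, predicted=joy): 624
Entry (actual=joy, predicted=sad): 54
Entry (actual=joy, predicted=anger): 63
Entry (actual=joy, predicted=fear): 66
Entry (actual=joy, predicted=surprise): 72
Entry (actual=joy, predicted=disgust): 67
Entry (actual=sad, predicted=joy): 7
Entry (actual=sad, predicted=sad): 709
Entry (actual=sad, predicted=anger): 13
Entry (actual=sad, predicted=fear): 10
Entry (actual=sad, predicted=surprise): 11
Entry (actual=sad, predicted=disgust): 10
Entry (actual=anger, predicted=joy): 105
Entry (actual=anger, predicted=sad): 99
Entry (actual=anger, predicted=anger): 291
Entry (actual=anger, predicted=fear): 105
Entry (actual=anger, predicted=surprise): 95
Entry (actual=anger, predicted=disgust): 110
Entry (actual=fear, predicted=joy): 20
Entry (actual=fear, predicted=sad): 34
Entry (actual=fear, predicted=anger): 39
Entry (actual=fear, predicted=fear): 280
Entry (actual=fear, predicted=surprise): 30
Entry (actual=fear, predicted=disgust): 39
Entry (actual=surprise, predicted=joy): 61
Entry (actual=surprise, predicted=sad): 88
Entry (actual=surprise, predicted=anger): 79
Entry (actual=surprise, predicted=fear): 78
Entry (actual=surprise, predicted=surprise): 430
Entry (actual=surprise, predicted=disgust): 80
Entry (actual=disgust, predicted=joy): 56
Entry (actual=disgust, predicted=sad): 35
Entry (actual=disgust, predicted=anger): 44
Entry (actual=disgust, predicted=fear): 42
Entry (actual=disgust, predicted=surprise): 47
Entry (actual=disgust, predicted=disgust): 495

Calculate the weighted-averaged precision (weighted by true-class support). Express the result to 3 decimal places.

Per-class precision (TP/(TP+FP)):
  joy: TP=624, FP=7+105+20+61+56=249 → 624/873 = 0.7148
  sad: TP=709, FP=54+99+34+88+35=310 → 709/1019 = 0.6958
  anger: TP=291, FP=63+13+39+79+44=238 → 291/529 = 0.5501
  fear: TP=280, FP=66+10+105+78+42=301 → 280/581 = 0.4819
  surprise: TP=430, FP=72+11+95+30+47=255 → 430/685 = 0.6277
  disgust: TP=495, FP=67+10+110+39+80=306 → 495/801 = 0.6180
Weighted-precision = Σ (supportᵢ/N)·precisionᵢ with N=4488: (946/4488)·0.7148 + (760/4488)·0.6958 + (805/4488)·0.5501 + (442/4488)·0.4819 + (816/4488)·0.6277 + (719/4488)·0.6180 = 0.628

0.628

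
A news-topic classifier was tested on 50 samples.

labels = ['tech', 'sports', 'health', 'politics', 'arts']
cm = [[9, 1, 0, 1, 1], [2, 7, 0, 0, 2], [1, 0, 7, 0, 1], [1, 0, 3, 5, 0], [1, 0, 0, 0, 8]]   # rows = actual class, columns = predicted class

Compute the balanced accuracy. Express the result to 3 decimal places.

Balanced accuracy = mean of per-class recall.
  tech: recall = 9/12 = 0.7500
  sports: recall = 7/11 = 0.6364
  health: recall = 7/9 = 0.7778
  politics: recall = 5/9 = 0.5556
  arts: recall = 8/9 = 0.8889
Mean = (0.7500 + 0.6364 + 0.7778 + 0.5556 + 0.8889) / 5 = 0.722

0.722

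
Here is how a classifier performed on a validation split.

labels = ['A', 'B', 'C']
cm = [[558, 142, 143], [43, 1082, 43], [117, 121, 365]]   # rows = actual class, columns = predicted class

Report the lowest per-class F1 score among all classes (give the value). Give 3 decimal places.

0.633

Per-class F1 score (2·TP/(2·TP+FP+FN)):
  A: TP=558, FP=43+117=160, FN=142+143=285 → 1116/1561 = 0.7149
  B: TP=1082, FP=142+121=263, FN=43+43=86 → 2164/2513 = 0.8611
  C: TP=365, FP=143+43=186, FN=117+121=238 → 730/1154 = 0.6326
Lowest is class 'C' with F1 score = 0.633.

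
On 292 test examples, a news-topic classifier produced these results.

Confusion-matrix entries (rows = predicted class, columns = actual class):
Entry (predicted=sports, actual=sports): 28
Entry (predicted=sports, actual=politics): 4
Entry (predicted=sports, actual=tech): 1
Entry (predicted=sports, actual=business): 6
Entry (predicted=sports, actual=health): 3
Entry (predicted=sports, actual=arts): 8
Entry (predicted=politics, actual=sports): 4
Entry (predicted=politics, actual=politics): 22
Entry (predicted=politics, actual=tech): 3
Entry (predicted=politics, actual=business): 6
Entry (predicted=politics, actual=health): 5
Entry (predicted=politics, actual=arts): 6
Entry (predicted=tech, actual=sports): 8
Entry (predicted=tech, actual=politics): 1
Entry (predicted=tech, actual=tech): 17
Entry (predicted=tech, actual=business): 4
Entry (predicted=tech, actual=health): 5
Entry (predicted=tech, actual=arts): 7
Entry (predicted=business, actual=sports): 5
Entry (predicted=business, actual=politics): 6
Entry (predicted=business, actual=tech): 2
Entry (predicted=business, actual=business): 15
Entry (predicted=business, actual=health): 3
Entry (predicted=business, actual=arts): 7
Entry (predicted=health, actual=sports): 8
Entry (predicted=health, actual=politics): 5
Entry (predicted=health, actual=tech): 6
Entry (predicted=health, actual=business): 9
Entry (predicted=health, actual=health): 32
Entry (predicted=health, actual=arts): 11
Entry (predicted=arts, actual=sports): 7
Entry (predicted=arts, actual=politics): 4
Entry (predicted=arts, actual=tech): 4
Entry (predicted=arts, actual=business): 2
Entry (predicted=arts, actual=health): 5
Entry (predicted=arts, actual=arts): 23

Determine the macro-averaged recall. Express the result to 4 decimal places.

0.4729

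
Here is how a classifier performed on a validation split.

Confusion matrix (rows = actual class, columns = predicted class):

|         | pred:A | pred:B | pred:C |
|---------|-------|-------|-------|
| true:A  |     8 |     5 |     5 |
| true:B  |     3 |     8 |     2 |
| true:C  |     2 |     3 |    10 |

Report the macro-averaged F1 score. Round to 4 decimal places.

0.5643

Per-class F1 score (2·TP/(2·TP+FP+FN)):
  A: TP=8, FP=3+2=5, FN=5+5=10 → 16/31 = 0.51613
  B: TP=8, FP=5+3=8, FN=3+2=5 → 16/29 = 0.55172
  C: TP=10, FP=5+2=7, FN=2+3=5 → 20/32 = 0.62500
Macro-F1 score = mean = (0.51613 + 0.55172 + 0.62500) / 3 = 0.5643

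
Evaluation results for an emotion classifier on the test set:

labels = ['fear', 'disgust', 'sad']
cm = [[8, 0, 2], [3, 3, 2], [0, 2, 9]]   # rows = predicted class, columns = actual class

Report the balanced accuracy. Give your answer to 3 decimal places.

0.673

Balanced accuracy = mean of per-class recall.
  fear: recall = 8/11 = 0.7273
  disgust: recall = 3/5 = 0.6000
  sad: recall = 9/13 = 0.6923
Mean = (0.7273 + 0.6000 + 0.6923) / 3 = 0.673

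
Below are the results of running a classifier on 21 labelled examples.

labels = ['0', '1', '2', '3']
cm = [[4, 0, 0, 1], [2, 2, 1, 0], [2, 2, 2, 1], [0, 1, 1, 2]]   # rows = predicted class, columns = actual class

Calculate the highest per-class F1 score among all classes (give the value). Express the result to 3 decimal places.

0.615

Per-class F1 score (2·TP/(2·TP+FP+FN)):
  0: TP=4, FP=0+0+1=1, FN=2+2+0=4 → 8/13 = 0.6154
  1: TP=2, FP=2+1+0=3, FN=0+2+1=3 → 4/10 = 0.4000
  2: TP=2, FP=2+2+1=5, FN=0+1+1=2 → 4/11 = 0.3636
  3: TP=2, FP=0+1+1=2, FN=1+0+1=2 → 4/8 = 0.5000
Highest is class '0' with F1 score = 0.615.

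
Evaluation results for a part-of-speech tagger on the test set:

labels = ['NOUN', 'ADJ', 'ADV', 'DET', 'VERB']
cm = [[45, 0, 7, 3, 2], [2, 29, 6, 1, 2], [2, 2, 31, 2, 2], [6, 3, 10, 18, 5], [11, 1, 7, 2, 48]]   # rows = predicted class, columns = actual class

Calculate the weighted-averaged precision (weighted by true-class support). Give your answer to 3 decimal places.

Per-class precision (TP/(TP+FP)):
  NOUN: TP=45, FP=0+7+3+2=12 → 45/57 = 0.7895
  ADJ: TP=29, FP=2+6+1+2=11 → 29/40 = 0.7250
  ADV: TP=31, FP=2+2+2+2=8 → 31/39 = 0.7949
  DET: TP=18, FP=6+3+10+5=24 → 18/42 = 0.4286
  VERB: TP=48, FP=11+1+7+2=21 → 48/69 = 0.6957
Weighted-precision = Σ (supportᵢ/N)·precisionᵢ with N=247: (66/247)·0.7895 + (35/247)·0.7250 + (61/247)·0.7949 + (26/247)·0.4286 + (59/247)·0.6957 = 0.721

0.721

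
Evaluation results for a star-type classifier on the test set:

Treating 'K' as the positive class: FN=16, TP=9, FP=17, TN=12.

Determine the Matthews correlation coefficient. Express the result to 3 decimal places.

-0.226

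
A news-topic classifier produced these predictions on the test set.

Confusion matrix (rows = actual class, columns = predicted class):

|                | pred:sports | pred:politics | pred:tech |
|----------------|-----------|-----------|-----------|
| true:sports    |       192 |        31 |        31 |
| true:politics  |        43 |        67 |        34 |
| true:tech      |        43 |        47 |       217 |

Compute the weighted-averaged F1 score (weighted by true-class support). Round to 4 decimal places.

Per-class F1 score (2·TP/(2·TP+FP+FN)):
  sports: TP=192, FP=43+43=86, FN=31+31=62 → 384/532 = 0.72180
  politics: TP=67, FP=31+47=78, FN=43+34=77 → 134/289 = 0.46367
  tech: TP=217, FP=31+34=65, FN=43+47=90 → 434/589 = 0.73684
Weighted-F1 score = Σ (supportᵢ/N)·F1 scoreᵢ with N=705: (254/705)·0.72180 + (144/705)·0.46367 + (307/705)·0.73684 = 0.6756

0.6756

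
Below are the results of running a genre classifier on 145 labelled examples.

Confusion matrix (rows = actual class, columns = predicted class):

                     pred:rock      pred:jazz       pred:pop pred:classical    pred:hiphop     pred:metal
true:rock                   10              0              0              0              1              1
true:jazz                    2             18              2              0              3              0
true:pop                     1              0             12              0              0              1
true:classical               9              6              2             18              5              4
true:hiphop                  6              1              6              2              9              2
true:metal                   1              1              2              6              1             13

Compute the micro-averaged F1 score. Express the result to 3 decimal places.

Micro-averaging pools counts across classes: ΣTP=80, ΣFP=65, ΣFN=65.
Micro-F1 score = 2·TP/(2·TP+FP+FN) on pooled counts = 0.552 (equals overall accuracy in single-label multiclass).

0.552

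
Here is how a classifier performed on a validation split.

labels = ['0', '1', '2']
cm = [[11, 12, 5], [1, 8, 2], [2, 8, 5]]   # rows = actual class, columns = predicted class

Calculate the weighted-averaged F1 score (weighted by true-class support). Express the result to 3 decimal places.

Per-class F1 score (2·TP/(2·TP+FP+FN)):
  0: TP=11, FP=1+2=3, FN=12+5=17 → 22/42 = 0.5238
  1: TP=8, FP=12+8=20, FN=1+2=3 → 16/39 = 0.4103
  2: TP=5, FP=5+2=7, FN=2+8=10 → 10/27 = 0.3704
Weighted-F1 score = Σ (supportᵢ/N)·F1 scoreᵢ with N=54: (28/54)·0.5238 + (11/54)·0.4103 + (15/54)·0.3704 = 0.458

0.458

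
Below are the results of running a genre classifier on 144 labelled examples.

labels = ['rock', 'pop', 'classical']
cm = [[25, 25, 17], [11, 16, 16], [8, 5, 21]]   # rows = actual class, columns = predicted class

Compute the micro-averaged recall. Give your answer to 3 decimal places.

Micro-averaging pools counts across classes: ΣTP=62, ΣFP=82, ΣFN=82.
Micro-recall = TP/(TP+FN) on pooled counts = 0.431 (equals overall accuracy in single-label multiclass).

0.431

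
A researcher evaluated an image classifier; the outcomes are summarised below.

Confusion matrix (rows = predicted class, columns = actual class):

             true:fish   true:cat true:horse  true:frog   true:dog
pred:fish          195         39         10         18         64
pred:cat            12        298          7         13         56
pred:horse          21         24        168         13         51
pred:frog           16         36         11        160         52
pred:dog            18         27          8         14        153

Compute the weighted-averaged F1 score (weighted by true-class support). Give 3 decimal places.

0.649

Per-class F1 score (2·TP/(2·TP+FP+FN)):
  fish: TP=195, FP=39+10+18+64=131, FN=12+21+16+18=67 → 390/588 = 0.6633
  cat: TP=298, FP=12+7+13+56=88, FN=39+24+36+27=126 → 596/810 = 0.7358
  horse: TP=168, FP=21+24+13+51=109, FN=10+7+11+8=36 → 336/481 = 0.6985
  frog: TP=160, FP=16+36+11+52=115, FN=18+13+13+14=58 → 320/493 = 0.6491
  dog: TP=153, FP=18+27+8+14=67, FN=64+56+51+52=223 → 306/596 = 0.5134
Weighted-F1 score = Σ (supportᵢ/N)·F1 scoreᵢ with N=1484: (262/1484)·0.6633 + (424/1484)·0.7358 + (204/1484)·0.6985 + (218/1484)·0.6491 + (376/1484)·0.5134 = 0.649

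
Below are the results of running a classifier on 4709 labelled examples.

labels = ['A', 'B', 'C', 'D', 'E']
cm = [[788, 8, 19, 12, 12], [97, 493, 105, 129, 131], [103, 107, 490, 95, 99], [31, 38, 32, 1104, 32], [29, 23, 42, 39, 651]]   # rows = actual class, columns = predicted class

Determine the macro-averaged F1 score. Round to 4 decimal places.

0.7335

Per-class F1 score (2·TP/(2·TP+FP+FN)):
  A: TP=788, FP=97+103+31+29=260, FN=8+19+12+12=51 → 1576/1887 = 0.83519
  B: TP=493, FP=8+107+38+23=176, FN=97+105+129+131=462 → 986/1624 = 0.60714
  C: TP=490, FP=19+105+32+42=198, FN=103+107+95+99=404 → 980/1582 = 0.61947
  D: TP=1104, FP=12+129+95+39=275, FN=31+38+32+32=133 → 2208/2616 = 0.84404
  E: TP=651, FP=12+131+99+32=274, FN=29+23+42+39=133 → 1302/1709 = 0.76185
Macro-F1 score = mean = (0.83519 + 0.60714 + 0.61947 + 0.84404 + 0.76185) / 5 = 0.7335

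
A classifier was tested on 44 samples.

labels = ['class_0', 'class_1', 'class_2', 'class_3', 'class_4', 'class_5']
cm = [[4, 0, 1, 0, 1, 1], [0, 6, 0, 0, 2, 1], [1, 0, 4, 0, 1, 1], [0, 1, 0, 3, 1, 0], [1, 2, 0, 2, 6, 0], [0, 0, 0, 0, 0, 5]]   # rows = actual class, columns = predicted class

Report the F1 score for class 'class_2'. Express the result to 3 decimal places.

0.667

F1 score = 2·TP/(2·TP+FP+FN).
class_2: TP=4, FP=1+0+0+0+0=1, FN=1+0+0+1+1=3 → 8/12 = 0.6667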